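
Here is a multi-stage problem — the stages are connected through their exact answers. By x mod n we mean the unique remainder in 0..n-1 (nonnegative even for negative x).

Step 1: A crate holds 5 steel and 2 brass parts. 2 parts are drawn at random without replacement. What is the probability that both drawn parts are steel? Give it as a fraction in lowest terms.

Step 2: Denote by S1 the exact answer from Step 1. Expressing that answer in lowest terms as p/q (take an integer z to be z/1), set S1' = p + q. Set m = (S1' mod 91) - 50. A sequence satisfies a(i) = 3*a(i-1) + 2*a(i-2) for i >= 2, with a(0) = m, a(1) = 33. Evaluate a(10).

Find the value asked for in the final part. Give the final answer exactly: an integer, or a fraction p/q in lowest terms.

Step 1: total draws C(7,2) = 21; favorable C(5,2) = 10; P = 10/21; answer 10/21
Step 2: S1 = 10/21; threaded value p + q = 31; m = -19; a(2) = 3*(33) + 2*(-19) = 61; iterating: a(2)=61, a(3)=249, a(4)=869, a(5)=3105, a(6)=11053, a(7)=39369, a(8)=140213, a(9)=499377, a(10)=1778557; answer 1778557

1778557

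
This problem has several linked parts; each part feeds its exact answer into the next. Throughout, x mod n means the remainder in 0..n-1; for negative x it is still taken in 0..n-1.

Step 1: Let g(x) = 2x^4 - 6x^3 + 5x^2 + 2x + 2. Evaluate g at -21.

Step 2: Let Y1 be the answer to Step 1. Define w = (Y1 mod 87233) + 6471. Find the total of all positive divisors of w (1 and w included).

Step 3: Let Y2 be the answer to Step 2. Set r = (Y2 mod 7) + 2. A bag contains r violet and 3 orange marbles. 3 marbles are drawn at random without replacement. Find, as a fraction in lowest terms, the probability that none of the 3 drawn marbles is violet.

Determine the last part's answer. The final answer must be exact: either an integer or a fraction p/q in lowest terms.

Step 1: 2*(-21)^4 - 6*(-21)^3 + 5*(-21)^2 + 2*(-21)^1 + 2 = (388962) + (55566) + (2205) + (-42) + (2) = 446693; answer 446693
Step 2: Y1 = 446693; w = 16999; 16999 = 89 * 191; sigma = (1 + 89) * (1 + 191) = 90 * 192 = 17280; answer 17280
Step 3: Y2 = 17280; r = 6; total draws C(9,3) = 84; favorable C(3,3) = 1; P = 1/84; answer 1/84

1/84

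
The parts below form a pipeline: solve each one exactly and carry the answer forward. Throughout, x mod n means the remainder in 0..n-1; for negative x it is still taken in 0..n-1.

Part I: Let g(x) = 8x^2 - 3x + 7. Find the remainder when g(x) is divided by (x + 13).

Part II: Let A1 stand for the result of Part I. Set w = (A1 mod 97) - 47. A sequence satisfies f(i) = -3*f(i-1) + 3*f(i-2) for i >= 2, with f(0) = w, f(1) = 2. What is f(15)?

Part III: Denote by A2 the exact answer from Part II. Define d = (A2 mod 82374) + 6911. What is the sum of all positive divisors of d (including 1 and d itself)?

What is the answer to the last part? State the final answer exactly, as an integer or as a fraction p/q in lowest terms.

108864

Part I: remainder = value at the root: 8*(-13)^2 - 3*(-13)^1 + 7 = (1352) + (39) + (7) = 1398; answer 1398
Part II: A1 = 1398; w = -7; f(2) = -3*(2) + 3*(-7) = -27; iterating: f(2)=-27, f(3)=87, f(4)=-342, f(5)=1287, f(6)=-4887, f(7)=18522, f(8)=-70227, f(9)=266247, f(10)=-1009422, f(11)=3827007, f(12)=-14509287, f(13)=55008882, f(14)=-208554507, f(15)=790690167; answer 790690167
Part III: A2 = 790690167; d = 71426; 71426 = 2 * 71 * 503; sigma = (1 + 2) * (1 + 71) * (1 + 503) = 3 * 72 * 504 = 108864; answer 108864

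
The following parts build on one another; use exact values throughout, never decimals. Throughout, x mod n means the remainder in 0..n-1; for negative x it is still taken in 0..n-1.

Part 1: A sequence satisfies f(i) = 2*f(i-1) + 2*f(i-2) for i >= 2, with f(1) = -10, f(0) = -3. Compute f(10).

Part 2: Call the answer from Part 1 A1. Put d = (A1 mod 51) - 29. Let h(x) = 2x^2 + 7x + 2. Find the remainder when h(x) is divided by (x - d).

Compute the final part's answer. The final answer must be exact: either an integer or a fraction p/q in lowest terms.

41

Part 1: f(2) = 2*(-10) + 2*(-3) = -26; iterating: f(2)=-26, f(3)=-72, f(4)=-196, f(5)=-536, f(6)=-1464, f(7)=-4000, f(8)=-10928, f(9)=-29856, f(10)=-81568; answer -81568
Part 2: A1 = -81568; d = 3; remainder = value at the root: 2*(3)^2 + 7*(3)^1 + 2 = (18) + (21) + (2) = 41; answer 41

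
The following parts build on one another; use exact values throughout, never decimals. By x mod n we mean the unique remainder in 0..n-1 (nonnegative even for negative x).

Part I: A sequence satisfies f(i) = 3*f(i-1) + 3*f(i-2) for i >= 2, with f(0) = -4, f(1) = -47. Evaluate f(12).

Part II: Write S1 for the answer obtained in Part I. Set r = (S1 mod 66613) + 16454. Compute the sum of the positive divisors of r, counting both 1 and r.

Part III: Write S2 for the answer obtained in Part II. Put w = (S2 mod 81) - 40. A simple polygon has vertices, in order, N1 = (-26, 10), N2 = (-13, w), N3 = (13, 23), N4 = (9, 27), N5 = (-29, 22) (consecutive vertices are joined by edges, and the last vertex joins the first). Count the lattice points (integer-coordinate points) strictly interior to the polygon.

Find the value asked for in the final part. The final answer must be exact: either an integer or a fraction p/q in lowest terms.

Part I: f(2) = 3*(-47) + 3*(-4) = -153; iterating: f(2)=-153, f(3)=-600, f(4)=-2259, f(5)=-8577, f(6)=-32508, f(7)=-123255, f(8)=-467289, f(9)=-1771632, f(10)=-6716763, f(11)=-25465185, f(12)=-96545844; answer -96545844
Part II: S1 = -96545844; r = 59460; 59460 = 2^2 * 3 * 5 * 991; sigma = (1 + 2 + 4) * (1 + 3) * (1 + 5) * (1 + 991) = 7 * 4 * 6 * 992 = 166656; answer 166656
Part III: S2 = 166656; w = -1; cross terms: (-26*-1 - -13*10)=156, (-13*23 - 13*-1)=-286, (13*27 - 9*23)=144, (9*22 - -29*27)=981, (-29*10 - -26*22)=282; twice the area = |1277| = 1277; area = 1277/2; boundary points = 1 + 2 + 4 + 1 + 3 = 11; strictly interior points = area - boundary/2 + 1 = 634; answer 634

634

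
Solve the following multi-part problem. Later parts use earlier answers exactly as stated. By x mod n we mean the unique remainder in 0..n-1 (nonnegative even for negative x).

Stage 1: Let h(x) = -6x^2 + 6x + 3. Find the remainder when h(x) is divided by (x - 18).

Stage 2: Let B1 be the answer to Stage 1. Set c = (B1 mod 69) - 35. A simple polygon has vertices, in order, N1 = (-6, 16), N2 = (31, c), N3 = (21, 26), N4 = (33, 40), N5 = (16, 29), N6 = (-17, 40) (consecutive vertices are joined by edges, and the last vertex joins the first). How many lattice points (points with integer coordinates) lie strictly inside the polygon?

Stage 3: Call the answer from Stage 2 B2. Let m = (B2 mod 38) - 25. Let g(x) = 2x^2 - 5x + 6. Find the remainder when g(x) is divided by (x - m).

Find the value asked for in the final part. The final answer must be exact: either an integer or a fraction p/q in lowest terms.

1084

Stage 1: remainder = value at the root: -6*(18)^2 + 6*(18)^1 + 3 = (-1944) + (108) + (3) = -1833; answer -1833
Stage 2: B1 = -1833; c = -5; cross terms: (-6*-5 - 31*16)=-466, (31*26 - 21*-5)=911, (21*40 - 33*26)=-18, (33*29 - 16*40)=317, (16*40 - -17*29)=1133, (-17*16 - -6*40)=-32; twice the area = |1845| = 1845; area = 1845/2; boundary points = 1 + 1 + 2 + 1 + 11 + 1 = 17; strictly interior points = area - boundary/2 + 1 = 915; answer 915
Stage 3: B2 = 915; m = -22; remainder = value at the root: 2*(-22)^2 - 5*(-22)^1 + 6 = (968) + (110) + (6) = 1084; answer 1084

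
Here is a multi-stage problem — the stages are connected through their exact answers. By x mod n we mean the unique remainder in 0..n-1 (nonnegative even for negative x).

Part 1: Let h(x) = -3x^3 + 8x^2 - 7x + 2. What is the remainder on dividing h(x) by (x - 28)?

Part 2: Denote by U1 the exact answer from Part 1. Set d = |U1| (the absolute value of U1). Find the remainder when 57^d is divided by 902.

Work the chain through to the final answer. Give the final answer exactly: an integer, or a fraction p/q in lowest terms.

201

Part 1: remainder = value at the root: -3*(28)^3 + 8*(28)^2 - 7*(28)^1 + 2 = (-65856) + (6272) + (-196) + (2) = -59778; answer -59778
Part 2: U1 = -59778; d = 59778; squarings mod 902: 57^1=57, 57^2=543, 57^4=797, 57^8=201, 57^16=713, 57^32=543, 57^64=797, 57^128=201, 57^256=713, 57^512=543, 57^1024=797, 57^2048=201, 57^4096=713, 57^8192=543, 57^16384=797, 57^32768=201; 57^59778 = 57^2 * 57^128 * 57^256 * 57^2048 * 57^8192 * 57^16384 * 57^32768 = 201 (mod 902); answer 201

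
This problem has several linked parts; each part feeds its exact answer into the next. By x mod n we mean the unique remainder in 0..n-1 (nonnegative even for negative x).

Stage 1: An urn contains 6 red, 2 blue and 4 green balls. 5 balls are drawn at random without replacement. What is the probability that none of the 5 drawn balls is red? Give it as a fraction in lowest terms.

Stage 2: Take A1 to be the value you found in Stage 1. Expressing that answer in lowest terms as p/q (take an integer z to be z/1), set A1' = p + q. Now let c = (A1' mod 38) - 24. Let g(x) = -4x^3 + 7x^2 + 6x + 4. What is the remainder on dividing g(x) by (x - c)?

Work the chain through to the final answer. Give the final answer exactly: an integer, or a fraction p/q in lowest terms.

649

Stage 1: total draws C(12,5) = 792; favorable C(6,5) = 6; P = 1/132; answer 1/132
Stage 2: A1 = 1/132; threaded value p + q = 133; c = -5; remainder = value at the root: -4*(-5)^3 + 7*(-5)^2 + 6*(-5)^1 + 4 = (500) + (175) + (-30) + (4) = 649; answer 649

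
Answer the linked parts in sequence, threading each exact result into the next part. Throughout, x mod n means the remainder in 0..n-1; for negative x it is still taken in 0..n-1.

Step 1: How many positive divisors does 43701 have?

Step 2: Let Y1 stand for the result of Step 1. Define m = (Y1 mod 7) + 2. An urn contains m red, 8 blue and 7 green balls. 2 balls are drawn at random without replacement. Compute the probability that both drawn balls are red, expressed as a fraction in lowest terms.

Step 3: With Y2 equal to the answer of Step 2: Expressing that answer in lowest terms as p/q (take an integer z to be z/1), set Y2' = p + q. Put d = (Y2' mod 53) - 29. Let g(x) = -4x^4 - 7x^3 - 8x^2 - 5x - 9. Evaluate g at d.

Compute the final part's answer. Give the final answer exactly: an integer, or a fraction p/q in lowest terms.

-1208889

Step 1: 43701 = 3 * 7 * 2081; number of divisors = (1+1) * (1+1) * (1+1) = 8; answer 8
Step 2: Y1 = 8; m = 3; total draws C(18,2) = 153; favorable C(3,2) = 3; P = 1/51; answer 1/51
Step 3: Y2 = 1/51; threaded value p + q = 52; d = 23; -4*(23)^4 - 7*(23)^3 - 8*(23)^2 - 5*(23)^1 - 9 = (-1119364) + (-85169) + (-4232) + (-115) + (-9) = -1208889; answer -1208889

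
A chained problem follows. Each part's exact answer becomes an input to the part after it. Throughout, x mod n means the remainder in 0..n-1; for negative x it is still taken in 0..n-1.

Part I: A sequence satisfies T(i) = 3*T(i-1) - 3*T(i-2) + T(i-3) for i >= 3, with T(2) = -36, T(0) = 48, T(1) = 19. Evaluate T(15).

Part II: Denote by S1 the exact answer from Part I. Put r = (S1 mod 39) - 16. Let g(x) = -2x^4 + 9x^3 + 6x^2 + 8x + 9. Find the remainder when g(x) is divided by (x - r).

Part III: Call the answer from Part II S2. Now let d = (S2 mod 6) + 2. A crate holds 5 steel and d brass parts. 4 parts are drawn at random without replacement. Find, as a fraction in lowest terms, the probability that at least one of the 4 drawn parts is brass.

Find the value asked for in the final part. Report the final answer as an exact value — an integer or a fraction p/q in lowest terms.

121/126

Part I: T(3) = 3*(-36) - 3*(19) + 1*(48) = -117; iterating: T(3)=-117, T(4)=-224, T(5)=-357, T(6)=-516, T(7)=-701, T(8)=-912, T(9)=-1149, T(10)=-1412, T(11)=-1701, T(12)=-2016, T(13)=-2357, T(14)=-2724, T(15)=-3117; answer -3117
Part II: S1 = -3117; r = -13; remainder = value at the root: -2*(-13)^4 + 9*(-13)^3 + 6*(-13)^2 + 8*(-13)^1 + 9 = (-57122) + (-19773) + (1014) + (-104) + (9) = -75976; answer -75976
Part III: S2 = -75976; d = 4; total draws C(9,4) = 126; complement C(5,4) = 5; favorable 126 - 5 = 121; P = 121/126; answer 121/126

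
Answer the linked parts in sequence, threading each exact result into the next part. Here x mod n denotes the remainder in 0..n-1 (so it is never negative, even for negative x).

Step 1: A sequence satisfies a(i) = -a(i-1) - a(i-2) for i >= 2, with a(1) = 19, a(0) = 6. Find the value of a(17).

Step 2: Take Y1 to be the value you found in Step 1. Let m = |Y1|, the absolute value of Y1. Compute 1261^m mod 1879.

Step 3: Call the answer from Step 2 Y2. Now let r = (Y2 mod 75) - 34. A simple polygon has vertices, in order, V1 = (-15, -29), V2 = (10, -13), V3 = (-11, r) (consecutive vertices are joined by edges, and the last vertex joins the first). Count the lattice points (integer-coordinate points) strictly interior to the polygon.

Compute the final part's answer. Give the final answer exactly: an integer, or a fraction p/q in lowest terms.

682

Step 1: a(2) = -1*(19) - 1*(6) = -25; iterating: a(2)=-25, a(3)=6, a(4)=19, a(5)=-25, a(6)=6, a(7)=19, a(8)=-25, a(9)=6, a(10)=19, a(11)=-25, a(12)=6, a(13)=19, a(14)=-25, a(15)=6, a(16)=19, a(17)=-25; answer -25
Step 2: Y1 = -25; m = 25; squarings mod 1879: 1261^1=1261, 1261^2=487, 1261^4=415, 1261^8=1236, 1261^16=69; 1261^25 = 1261^1 * 1261^8 * 1261^16 = 438 (mod 1879); answer 438
Step 3: Y2 = 438; r = 29; cross terms: (-15*-13 - 10*-29)=485, (10*29 - -11*-13)=147, (-11*-29 - -15*29)=754; twice the area = |1386| = 1386; area = 693; boundary points = 1 + 21 + 2 = 24; strictly interior points = area - boundary/2 + 1 = 682; answer 682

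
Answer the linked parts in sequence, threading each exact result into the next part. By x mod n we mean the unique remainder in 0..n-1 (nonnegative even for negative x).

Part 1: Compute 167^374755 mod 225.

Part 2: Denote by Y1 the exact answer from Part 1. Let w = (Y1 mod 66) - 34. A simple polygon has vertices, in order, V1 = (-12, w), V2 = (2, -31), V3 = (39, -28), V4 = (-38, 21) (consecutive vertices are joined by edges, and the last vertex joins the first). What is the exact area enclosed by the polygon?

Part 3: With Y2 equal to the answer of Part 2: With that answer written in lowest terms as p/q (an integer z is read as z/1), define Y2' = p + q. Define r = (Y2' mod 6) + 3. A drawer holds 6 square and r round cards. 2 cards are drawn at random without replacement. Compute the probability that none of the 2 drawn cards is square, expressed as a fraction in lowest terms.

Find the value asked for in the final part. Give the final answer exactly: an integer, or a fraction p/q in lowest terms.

5/22

Part 1: squarings mod 225: 167^1=167, 167^2=214, 167^4=121, 167^8=16, 167^16=31, 167^32=61, 167^64=121, 167^128=16, 167^256=31, 167^512=61, 167^1024=121, 167^2048=16, 167^4096=31, 167^8192=61, 167^16384=121, 167^32768=16, 167^65536=31, 167^131072=61, 167^262144=121; 167^374755 = 167^1 * 167^2 * 167^32 * 167^64 * 167^128 * 167^256 * 167^512 * 167^1024 * 167^4096 * 167^8192 * 167^32768 * 167^65536 * 167^262144 = 68 (mod 225); answer 68
Part 2: Y1 = 68; w = -32; cross terms: (-12*-31 - 2*-32)=436, (2*-28 - 39*-31)=1153, (39*21 - -38*-28)=-245, (-38*-32 - -12*21)=1468; twice the area = |2812| = 2812; area = 1406; answer 1406
Part 3: Y2 = 1406; threaded value p + q = 1407; r = 6; total draws C(12,2) = 66; favorable C(6,2) = 15; P = 5/22; answer 5/22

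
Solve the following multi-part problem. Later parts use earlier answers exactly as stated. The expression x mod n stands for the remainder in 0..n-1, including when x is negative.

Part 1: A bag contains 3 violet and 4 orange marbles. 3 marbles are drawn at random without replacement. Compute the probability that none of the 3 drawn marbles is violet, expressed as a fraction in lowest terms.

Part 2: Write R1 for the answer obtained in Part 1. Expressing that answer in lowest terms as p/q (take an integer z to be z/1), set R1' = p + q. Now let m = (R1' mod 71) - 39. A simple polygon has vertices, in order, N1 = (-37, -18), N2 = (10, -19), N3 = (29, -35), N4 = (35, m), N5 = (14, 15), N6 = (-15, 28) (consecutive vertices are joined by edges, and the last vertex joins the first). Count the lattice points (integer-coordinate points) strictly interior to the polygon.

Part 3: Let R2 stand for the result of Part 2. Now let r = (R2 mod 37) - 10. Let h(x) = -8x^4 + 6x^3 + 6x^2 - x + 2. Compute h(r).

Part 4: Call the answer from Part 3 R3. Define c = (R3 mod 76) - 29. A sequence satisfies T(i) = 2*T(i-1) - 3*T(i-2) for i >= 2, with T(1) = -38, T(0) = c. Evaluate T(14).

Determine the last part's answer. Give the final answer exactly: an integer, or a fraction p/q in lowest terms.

Part 1: total draws C(7,3) = 35; favorable C(4,3) = 4; P = 4/35; answer 4/35
Part 2: R1 = 4/35; threaded value p + q = 39; m = 0; cross terms: (-37*-19 - 10*-18)=883, (10*-35 - 29*-19)=201, (29*0 - 35*-35)=1225, (35*15 - 14*0)=525, (14*28 - -15*15)=617, (-15*-18 - -37*28)=1306; twice the area = |4757| = 4757; area = 4757/2; boundary points = 1 + 1 + 1 + 3 + 1 + 2 = 9; strictly interior points = area - boundary/2 + 1 = 2375; answer 2375
Part 3: R2 = 2375; r = -3; -8*(-3)^4 + 6*(-3)^3 + 6*(-3)^2 - 1*(-3)^1 + 2 = (-648) + (-162) + (54) + (3) + (2) = -751; answer -751
Part 4: R3 = -751; c = -20; T(2) = 2*(-38) - 3*(-20) = -16; iterating: T(2)=-16, T(3)=82, T(4)=212, T(5)=178, T(6)=-280, T(7)=-1094, T(8)=-1348, T(9)=586, T(10)=5216, T(11)=8674, T(12)=1700, T(13)=-22622, T(14)=-50344; answer -50344

-50344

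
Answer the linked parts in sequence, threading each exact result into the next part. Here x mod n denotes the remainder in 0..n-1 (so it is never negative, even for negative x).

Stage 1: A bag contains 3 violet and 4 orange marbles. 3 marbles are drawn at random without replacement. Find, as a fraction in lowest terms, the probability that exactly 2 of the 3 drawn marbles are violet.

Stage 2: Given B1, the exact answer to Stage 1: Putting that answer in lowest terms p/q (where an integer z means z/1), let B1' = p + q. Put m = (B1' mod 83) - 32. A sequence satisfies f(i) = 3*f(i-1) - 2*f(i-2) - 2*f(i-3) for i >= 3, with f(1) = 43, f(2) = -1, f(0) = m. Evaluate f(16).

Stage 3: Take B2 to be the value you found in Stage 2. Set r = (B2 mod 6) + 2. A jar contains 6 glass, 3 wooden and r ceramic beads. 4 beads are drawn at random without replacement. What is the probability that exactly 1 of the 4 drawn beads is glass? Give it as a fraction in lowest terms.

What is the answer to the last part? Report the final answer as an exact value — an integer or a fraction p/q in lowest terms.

Stage 1: total draws C(7,3) = 35; favorable C(3,2)*C(4,1) = 12; P = 12/35; answer 12/35
Stage 2: B1 = 12/35; threaded value p + q = 47; m = 15; f(3) = 3*(-1) - 2*(43) - 2*(15) = -119; iterating: f(3)=-119, f(4)=-441, f(5)=-1083, f(6)=-2129, f(7)=-3339, f(8)=-3593, f(9)=157, f(10)=14335, f(11)=49877, f(12)=120647, f(13)=233517, f(14)=359503, f(15)=370181, f(16)=-75497; answer -75497
Stage 3: B2 = -75497; r = 3; total draws C(12,4) = 495; favorable C(6,1)*C(6,3) = 120; P = 8/33; answer 8/33

8/33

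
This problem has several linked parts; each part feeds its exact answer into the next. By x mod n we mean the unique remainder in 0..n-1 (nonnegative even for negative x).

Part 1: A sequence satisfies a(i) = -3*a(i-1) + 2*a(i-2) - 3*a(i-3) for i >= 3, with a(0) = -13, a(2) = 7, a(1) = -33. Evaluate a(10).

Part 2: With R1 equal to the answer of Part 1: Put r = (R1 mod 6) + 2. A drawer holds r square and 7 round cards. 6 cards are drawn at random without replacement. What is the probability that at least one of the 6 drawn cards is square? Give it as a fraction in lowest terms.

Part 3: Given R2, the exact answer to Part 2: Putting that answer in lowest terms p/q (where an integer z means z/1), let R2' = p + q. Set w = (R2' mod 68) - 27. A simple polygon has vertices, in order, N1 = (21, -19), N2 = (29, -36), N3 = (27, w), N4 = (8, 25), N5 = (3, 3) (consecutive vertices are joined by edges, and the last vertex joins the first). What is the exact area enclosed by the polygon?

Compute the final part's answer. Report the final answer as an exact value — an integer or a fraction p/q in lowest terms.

Part 1: a(3) = -3*(7) + 2*(-33) - 3*(-13) = -48; iterating: a(3)=-48, a(4)=257, a(5)=-888, a(6)=3322, a(7)=-12513, a(8)=46847, a(9)=-175533, a(10)=657832; answer 657832
Part 2: R1 = 657832; r = 6; total draws C(13,6) = 1716; complement C(7,6) = 7; favorable 1716 - 7 = 1709; P = 1709/1716; answer 1709/1716
Part 3: R2 = 1709/1716; threaded value p + q = 3425; w = -2; cross terms: (21*-36 - 29*-19)=-205, (29*-2 - 27*-36)=914, (27*25 - 8*-2)=691, (8*3 - 3*25)=-51, (3*-19 - 21*3)=-120; twice the area = |1229| = 1229; area = 1229/2; answer 1229/2

1229/2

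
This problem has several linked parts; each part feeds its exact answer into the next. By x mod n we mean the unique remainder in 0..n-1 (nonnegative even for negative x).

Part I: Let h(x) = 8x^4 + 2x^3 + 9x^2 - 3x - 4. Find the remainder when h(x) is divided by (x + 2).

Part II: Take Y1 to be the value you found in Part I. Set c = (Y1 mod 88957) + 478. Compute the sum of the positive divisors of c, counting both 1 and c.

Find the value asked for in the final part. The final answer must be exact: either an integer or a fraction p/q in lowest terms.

Part I: remainder = value at the root: 8*(-2)^4 + 2*(-2)^3 + 9*(-2)^2 - 3*(-2)^1 - 4 = (128) + (-16) + (36) + (6) + (-4) = 150; answer 150
Part II: Y1 = 150; c = 628; 628 = 2^2 * 157; sigma = (1 + 2 + 4) * (1 + 157) = 7 * 158 = 1106; answer 1106

1106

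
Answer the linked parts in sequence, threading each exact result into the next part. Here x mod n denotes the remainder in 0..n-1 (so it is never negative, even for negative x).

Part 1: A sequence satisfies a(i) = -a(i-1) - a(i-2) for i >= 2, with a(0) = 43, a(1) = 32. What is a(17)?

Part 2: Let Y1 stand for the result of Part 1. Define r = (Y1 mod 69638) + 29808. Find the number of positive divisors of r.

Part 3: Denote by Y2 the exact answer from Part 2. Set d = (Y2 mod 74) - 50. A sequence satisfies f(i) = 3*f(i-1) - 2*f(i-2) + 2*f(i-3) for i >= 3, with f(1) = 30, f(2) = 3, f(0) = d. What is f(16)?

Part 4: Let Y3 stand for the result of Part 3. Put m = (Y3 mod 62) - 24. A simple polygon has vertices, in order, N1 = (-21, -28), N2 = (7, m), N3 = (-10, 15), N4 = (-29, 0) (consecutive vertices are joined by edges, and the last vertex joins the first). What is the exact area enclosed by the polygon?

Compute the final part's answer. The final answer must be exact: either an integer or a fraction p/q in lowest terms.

1757/2

Part 1: a(2) = -1*(32) - 1*(43) = -75; iterating: a(2)=-75, a(3)=43, a(4)=32, a(5)=-75, a(6)=43, a(7)=32, a(8)=-75, a(9)=43, a(10)=32, a(11)=-75, a(12)=43, a(13)=32, a(14)=-75, a(15)=43, a(16)=32, a(17)=-75; answer -75
Part 2: Y1 = -75; r = 99371; 99371 is prime, so its only divisors are 1 and 99371; count = 2; answer 2
Part 3: Y2 = 2; d = -48; f(3) = 3*(3) - 2*(30) + 2*(-48) = -147; iterating: f(3)=-147, f(4)=-387, f(5)=-861, f(6)=-2103, f(7)=-5361, f(8)=-13599, f(9)=-34281, f(10)=-86367, f(11)=-217737, f(12)=-549039, f(13)=-1384377, f(14)=-3490527, f(15)=-8800905, f(16)=-22190415; answer -22190415
Part 4: Y3 = -22190415; m = -19; cross terms: (-21*-19 - 7*-28)=595, (7*15 - -10*-19)=-85, (-10*0 - -29*15)=435, (-29*-28 - -21*0)=812; twice the area = |1757| = 1757; area = 1757/2; answer 1757/2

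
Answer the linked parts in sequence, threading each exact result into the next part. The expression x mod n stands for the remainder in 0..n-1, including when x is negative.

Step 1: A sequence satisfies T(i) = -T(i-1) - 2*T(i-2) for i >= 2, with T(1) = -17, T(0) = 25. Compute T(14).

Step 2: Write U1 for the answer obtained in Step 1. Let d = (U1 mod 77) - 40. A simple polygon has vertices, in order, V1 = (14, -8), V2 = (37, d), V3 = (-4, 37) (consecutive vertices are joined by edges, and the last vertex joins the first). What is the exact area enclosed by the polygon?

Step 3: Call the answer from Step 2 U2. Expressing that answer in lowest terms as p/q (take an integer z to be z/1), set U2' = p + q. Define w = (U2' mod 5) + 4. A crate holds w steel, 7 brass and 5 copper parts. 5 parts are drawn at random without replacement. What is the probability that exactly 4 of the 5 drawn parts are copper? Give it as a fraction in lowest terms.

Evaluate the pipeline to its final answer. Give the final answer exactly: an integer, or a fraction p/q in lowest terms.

Step 1: T(2) = -1*(-17) - 2*(25) = -33; iterating: T(2)=-33, T(3)=67, T(4)=-1, T(5)=-133, T(6)=135, T(7)=131, T(8)=-401, T(9)=139, T(10)=663, T(11)=-941, T(12)=-385, T(13)=2267, T(14)=-1497; answer -1497
Step 2: U1 = -1497; d = 3; cross terms: (14*3 - 37*-8)=338, (37*37 - -4*3)=1381, (-4*-8 - 14*37)=-486; twice the area = |1233| = 1233; area = 1233/2; answer 1233/2
Step 3: U2 = 1233/2; threaded value p + q = 1235; w = 4; total draws C(16,5) = 4368; favorable C(5,4)*C(11,1) = 55; P = 55/4368; answer 55/4368

55/4368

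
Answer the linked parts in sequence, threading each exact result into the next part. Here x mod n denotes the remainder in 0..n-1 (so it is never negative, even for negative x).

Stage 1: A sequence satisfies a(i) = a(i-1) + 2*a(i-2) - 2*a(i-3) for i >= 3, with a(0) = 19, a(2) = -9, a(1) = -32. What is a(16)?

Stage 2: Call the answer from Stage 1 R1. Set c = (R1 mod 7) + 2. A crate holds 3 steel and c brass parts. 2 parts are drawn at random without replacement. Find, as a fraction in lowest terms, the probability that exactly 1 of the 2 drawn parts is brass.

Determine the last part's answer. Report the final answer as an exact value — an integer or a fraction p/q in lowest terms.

Stage 1: a(3) = 1*(-9) + 2*(-32) - 2*(19) = -111; iterating: a(3)=-111, a(4)=-65, a(5)=-269, a(6)=-177, a(7)=-585, a(8)=-401, a(9)=-1217, a(10)=-849, a(11)=-2481, a(12)=-1745, a(13)=-5009, a(14)=-3537, a(15)=-10065, a(16)=-7121; answer -7121
Stage 2: R1 = -7121; c = 7; total draws C(10,2) = 45; favorable C(7,1)*C(3,1) = 21; P = 7/15; answer 7/15

7/15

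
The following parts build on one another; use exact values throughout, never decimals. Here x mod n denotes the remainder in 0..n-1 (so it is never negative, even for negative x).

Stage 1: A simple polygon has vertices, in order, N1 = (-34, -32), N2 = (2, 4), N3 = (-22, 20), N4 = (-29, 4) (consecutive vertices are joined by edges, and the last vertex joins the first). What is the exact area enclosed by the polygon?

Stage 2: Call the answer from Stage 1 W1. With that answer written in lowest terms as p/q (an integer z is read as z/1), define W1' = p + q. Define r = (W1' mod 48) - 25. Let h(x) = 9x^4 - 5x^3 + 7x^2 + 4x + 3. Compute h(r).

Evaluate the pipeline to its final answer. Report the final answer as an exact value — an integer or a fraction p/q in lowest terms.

333455

Stage 1: cross terms: (-34*4 - 2*-32)=-72, (2*20 - -22*4)=128, (-22*4 - -29*20)=492, (-29*-32 - -34*4)=1064; twice the area = |1612| = 1612; area = 806; answer 806
Stage 2: W1 = 806; threaded value p + q = 807; r = 14; 9*(14)^4 - 5*(14)^3 + 7*(14)^2 + 4*(14)^1 + 3 = (345744) + (-13720) + (1372) + (56) + (3) = 333455; answer 333455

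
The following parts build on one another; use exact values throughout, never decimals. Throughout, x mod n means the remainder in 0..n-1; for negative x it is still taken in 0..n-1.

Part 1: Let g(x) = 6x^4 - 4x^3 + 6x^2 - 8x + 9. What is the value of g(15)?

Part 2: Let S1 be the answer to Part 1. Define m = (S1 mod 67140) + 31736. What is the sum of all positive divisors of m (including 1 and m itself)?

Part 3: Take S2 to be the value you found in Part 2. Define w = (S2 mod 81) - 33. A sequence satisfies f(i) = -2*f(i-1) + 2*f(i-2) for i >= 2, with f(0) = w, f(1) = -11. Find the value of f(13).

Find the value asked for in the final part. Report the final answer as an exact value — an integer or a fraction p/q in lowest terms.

-302144

Part 1: 6*(15)^4 - 4*(15)^3 + 6*(15)^2 - 8*(15)^1 + 9 = (303750) + (-13500) + (1350) + (-120) + (9) = 291489; answer 291489
Part 2: S1 = 291489; m = 54665; 54665 = 5 * 13 * 29^2; sigma = (1 + 5) * (1 + 13) * (1 + 29 + 841) = 6 * 14 * 871 = 73164; answer 73164
Part 3: S2 = 73164; w = -12; f(2) = -2*(-11) + 2*(-12) = -2; iterating: f(2)=-2, f(3)=-18, f(4)=32, f(5)=-100, f(6)=264, f(7)=-728, f(8)=1984, f(9)=-5424, f(10)=14816, f(11)=-40480, f(12)=110592, f(13)=-302144; answer -302144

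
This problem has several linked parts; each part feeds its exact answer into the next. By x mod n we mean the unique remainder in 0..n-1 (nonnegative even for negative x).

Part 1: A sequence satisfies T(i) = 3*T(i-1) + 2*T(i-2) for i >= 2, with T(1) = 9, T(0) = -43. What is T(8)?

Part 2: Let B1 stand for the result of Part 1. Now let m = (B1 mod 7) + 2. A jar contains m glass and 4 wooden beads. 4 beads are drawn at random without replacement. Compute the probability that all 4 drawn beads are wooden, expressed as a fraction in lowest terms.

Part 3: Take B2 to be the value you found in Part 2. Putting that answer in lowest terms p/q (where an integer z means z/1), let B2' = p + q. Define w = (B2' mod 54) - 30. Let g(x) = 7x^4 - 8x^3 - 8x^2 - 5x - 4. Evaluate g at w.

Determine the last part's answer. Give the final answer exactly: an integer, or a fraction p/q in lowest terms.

216212

Part 1: T(2) = 3*(9) + 2*(-43) = -59; iterating: T(2)=-59, T(3)=-159, T(4)=-595, T(5)=-2103, T(6)=-7499, T(7)=-26703, T(8)=-95107; answer -95107
Part 2: B1 = -95107; m = 4; total draws C(8,4) = 70; favorable C(4,4) = 1; P = 1/70; answer 1/70
Part 3: B2 = 1/70; threaded value p + q = 71; w = -13; 7*(-13)^4 - 8*(-13)^3 - 8*(-13)^2 - 5*(-13)^1 - 4 = (199927) + (17576) + (-1352) + (65) + (-4) = 216212; answer 216212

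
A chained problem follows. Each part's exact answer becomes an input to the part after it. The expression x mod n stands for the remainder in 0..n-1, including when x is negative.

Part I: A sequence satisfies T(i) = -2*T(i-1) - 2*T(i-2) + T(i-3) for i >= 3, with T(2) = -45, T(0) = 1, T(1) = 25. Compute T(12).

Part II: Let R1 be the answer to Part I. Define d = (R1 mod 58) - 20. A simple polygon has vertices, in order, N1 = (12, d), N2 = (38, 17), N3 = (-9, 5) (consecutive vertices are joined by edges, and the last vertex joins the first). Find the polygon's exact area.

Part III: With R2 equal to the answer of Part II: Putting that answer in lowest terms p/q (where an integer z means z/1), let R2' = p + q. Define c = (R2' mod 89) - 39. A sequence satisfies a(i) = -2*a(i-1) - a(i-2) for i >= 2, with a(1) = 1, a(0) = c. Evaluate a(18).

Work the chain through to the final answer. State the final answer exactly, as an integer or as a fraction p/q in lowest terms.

Part I: T(3) = -2*(-45) - 2*(25) + 1*(1) = 41; iterating: T(3)=41, T(4)=33, T(5)=-193, T(6)=361, T(7)=-303, T(8)=-309, T(9)=1585, T(10)=-2855, T(11)=2231, T(12)=2833; answer 2833
Part II: R1 = 2833; d = 29; cross terms: (12*17 - 38*29)=-898, (38*5 - -9*17)=343, (-9*29 - 12*5)=-321; twice the area = |-876| = 876; area = 438; answer 438
Part III: R2 = 438; threaded value p + q = 439; c = 44; a(2) = -2*(1) - 1*(44) = -46; iterating: a(2)=-46, a(3)=91, a(4)=-136, a(5)=181, a(6)=-226, a(7)=271, a(8)=-316, a(9)=361, a(10)=-406, a(11)=451, a(12)=-496, a(13)=541, a(14)=-586, a(15)=631, a(16)=-676, a(17)=721, a(18)=-766; answer -766

-766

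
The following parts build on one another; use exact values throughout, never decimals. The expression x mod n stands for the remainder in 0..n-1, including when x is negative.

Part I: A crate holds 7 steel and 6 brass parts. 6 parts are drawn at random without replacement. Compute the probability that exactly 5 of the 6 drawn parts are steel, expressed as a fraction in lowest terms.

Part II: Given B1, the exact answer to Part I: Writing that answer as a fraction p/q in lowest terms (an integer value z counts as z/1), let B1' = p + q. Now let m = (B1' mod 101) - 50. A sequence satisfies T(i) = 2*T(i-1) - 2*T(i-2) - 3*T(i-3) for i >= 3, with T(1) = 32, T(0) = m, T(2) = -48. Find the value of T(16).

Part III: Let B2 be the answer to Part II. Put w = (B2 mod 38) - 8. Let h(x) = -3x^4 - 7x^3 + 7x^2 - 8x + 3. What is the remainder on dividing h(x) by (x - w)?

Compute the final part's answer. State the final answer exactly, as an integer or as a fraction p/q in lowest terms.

-353625

Part I: total draws C(13,6) = 1716; favorable C(7,5)*C(6,1) = 126; P = 21/286; answer 21/286
Part II: B1 = 21/286; threaded value p + q = 307; m = -46; T(3) = 2*(-48) - 2*(32) - 3*(-46) = -22; iterating: T(3)=-22, T(4)=-44, T(5)=100, T(6)=354, T(7)=640, T(8)=272, T(9)=-1798, T(10)=-6060, T(11)=-9340, T(12)=-1166, T(13)=34528, T(14)=99408, T(15)=133258, T(16)=-35884; answer -35884
Part III: B2 = -35884; w = 18; remainder = value at the root: -3*(18)^4 - 7*(18)^3 + 7*(18)^2 - 8*(18)^1 + 3 = (-314928) + (-40824) + (2268) + (-144) + (3) = -353625; answer -353625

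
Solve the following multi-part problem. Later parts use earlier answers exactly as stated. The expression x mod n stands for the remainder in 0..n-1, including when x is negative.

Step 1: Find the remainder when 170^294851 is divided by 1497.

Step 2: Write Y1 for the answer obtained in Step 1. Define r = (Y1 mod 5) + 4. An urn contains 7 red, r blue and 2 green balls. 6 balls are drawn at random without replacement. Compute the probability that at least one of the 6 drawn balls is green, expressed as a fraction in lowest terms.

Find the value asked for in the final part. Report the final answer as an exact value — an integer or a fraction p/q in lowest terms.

81/136

Step 1: squarings mod 1497: 170^1=170, 170^2=457, 170^4=766, 170^8=1429, 170^16=133, 170^32=1222, 170^64=775, 170^128=328, 170^256=1297, 170^512=1078, 170^1024=412, 170^2048=583, 170^4096=70, 170^8192=409, 170^16384=1114, 170^32768=1480, 170^65536=289, 170^131072=1186, 170^262144=913; 170^294851 = 170^1 * 170^2 * 170^64 * 170^128 * 170^256 * 170^512 * 170^1024 * 170^2048 * 170^4096 * 170^8192 * 170^16384 * 170^262144 = 434 (mod 1497); answer 434
Step 2: Y1 = 434; r = 8; total draws C(17,6) = 12376; complement C(15,6) = 5005; favorable 12376 - 5005 = 7371; P = 81/136; answer 81/136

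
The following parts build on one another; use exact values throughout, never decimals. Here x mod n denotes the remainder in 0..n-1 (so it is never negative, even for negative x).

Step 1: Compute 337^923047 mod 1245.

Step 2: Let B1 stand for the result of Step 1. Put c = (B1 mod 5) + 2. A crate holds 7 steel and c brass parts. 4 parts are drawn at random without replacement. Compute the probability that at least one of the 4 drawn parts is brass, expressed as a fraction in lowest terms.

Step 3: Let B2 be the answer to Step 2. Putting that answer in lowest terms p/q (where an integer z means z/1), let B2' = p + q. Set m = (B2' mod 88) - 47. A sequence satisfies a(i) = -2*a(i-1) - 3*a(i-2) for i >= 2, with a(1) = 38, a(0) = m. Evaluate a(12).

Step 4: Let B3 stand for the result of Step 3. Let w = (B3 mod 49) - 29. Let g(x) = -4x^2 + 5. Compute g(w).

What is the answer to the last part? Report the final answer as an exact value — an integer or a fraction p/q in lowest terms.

-139

Step 1: squarings mod 1245: 337^1=337, 337^2=274, 337^4=376, 337^8=691, 337^16=646, 337^32=241, 337^64=811, 337^128=361, 337^256=841, 337^512=121, 337^1024=946, 337^2048=1006, 337^4096=1096, 337^8192=1036, 337^16384=106, 337^32768=31, 337^65536=961, 337^131072=976, 337^262144=151, 337^524288=391; 337^923047 = 337^1 * 337^2 * 337^4 * 337^32 * 337^128 * 337^256 * 337^1024 * 337^4096 * 337^131072 * 337^262144 * 337^524288 = 1093 (mod 1245); answer 1093
Step 2: B1 = 1093; c = 5; total draws C(12,4) = 495; complement C(7,4) = 35; favorable 495 - 35 = 460; P = 92/99; answer 92/99
Step 3: B2 = 92/99; threaded value p + q = 191; m = -32; a(2) = -2*(38) - 3*(-32) = 20; iterating: a(2)=20, a(3)=-154, a(4)=248, a(5)=-34, a(6)=-676, a(7)=1454, a(8)=-880, a(9)=-2602, a(10)=7844, a(11)=-7882, a(12)=-7768; answer -7768
Step 4: B3 = -7768; w = -6; -4*(-6)^2 + 5 = (-144) + (5) = -139; answer -139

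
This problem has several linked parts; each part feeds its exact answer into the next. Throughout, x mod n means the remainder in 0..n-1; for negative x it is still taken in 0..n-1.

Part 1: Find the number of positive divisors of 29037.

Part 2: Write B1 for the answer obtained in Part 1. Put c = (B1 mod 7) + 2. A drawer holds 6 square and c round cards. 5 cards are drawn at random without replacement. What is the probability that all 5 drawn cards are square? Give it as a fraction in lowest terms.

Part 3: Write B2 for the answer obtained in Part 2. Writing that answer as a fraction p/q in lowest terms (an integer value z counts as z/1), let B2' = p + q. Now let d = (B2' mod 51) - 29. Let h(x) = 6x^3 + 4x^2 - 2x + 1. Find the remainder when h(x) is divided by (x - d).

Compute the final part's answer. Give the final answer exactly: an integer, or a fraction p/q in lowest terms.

Part 1: 29037 = 3 * 9679; number of divisors = (1+1) * (1+1) = 4; answer 4
Part 2: B1 = 4; c = 6; total draws C(12,5) = 792; favorable C(6,5) = 6; P = 1/132; answer 1/132
Part 3: B2 = 1/132; threaded value p + q = 133; d = 2; remainder = value at the root: 6*(2)^3 + 4*(2)^2 - 2*(2)^1 + 1 = (48) + (16) + (-4) + (1) = 61; answer 61

61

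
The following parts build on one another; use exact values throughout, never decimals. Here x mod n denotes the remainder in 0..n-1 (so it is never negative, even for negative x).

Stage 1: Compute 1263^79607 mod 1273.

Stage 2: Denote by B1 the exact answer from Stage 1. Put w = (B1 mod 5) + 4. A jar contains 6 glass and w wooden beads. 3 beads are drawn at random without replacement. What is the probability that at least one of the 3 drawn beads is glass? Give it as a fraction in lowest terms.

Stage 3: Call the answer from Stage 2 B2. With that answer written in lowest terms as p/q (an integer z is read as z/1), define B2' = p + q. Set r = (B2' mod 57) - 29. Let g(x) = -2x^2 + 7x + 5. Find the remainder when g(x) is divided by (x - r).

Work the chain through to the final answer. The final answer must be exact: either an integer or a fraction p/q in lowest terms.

Stage 1: squarings mod 1273: 1263^1=1263, 1263^2=100, 1263^4=1089, 1263^8=758, 1263^16=441, 1263^32=985, 1263^64=199, 1263^128=138, 1263^256=1222, 1263^512=55, 1263^1024=479, 1263^2048=301, 1263^4096=218, 1263^8192=423, 1263^16384=709, 1263^32768=1119, 1263^65536=802; 1263^79607 = 1263^1 * 1263^2 * 1263^4 * 1263^16 * 1263^32 * 1263^64 * 1263^128 * 1263^512 * 1263^1024 * 1263^4096 * 1263^8192 * 1263^65536 = 708 (mod 1273); answer 708
Stage 2: B1 = 708; w = 7; total draws C(13,3) = 286; complement C(7,3) = 35; favorable 286 - 35 = 251; P = 251/286; answer 251/286
Stage 3: B2 = 251/286; threaded value p + q = 537; r = -5; remainder = value at the root: -2*(-5)^2 + 7*(-5)^1 + 5 = (-50) + (-35) + (5) = -80; answer -80

-80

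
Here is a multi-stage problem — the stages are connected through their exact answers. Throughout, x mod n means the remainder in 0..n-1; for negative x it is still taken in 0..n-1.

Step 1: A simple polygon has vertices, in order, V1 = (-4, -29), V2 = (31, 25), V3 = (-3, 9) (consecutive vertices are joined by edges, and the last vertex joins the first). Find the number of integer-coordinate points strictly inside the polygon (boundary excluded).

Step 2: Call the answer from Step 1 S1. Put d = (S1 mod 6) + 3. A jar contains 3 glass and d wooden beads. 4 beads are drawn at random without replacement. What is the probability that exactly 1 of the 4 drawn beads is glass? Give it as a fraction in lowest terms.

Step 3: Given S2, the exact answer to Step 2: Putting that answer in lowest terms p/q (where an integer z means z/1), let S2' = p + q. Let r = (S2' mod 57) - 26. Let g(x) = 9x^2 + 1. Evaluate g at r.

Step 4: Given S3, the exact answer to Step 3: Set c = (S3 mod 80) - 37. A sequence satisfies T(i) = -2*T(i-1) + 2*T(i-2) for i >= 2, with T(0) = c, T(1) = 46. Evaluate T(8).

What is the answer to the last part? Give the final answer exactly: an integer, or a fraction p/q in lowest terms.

Step 1: cross terms: (-4*25 - 31*-29)=799, (31*9 - -3*25)=354, (-3*-29 - -4*9)=123; twice the area = |1276| = 1276; area = 638; boundary points = 1 + 2 + 1 = 4; strictly interior points = area - boundary/2 + 1 = 637; answer 637
Step 2: S1 = 637; d = 4; total draws C(7,4) = 35; favorable C(3,1)*C(4,3) = 12; P = 12/35; answer 12/35
Step 3: S2 = 12/35; threaded value p + q = 47; r = 21; 9*(21)^2 + 1 = (3969) + (1) = 3970; answer 3970
Step 4: S3 = 3970; c = 13; T(2) = -2*(46) + 2*(13) = -66; iterating: T(2)=-66, T(3)=224, T(4)=-580, T(5)=1608, T(6)=-4376, T(7)=11968, T(8)=-32688; answer -32688

-32688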